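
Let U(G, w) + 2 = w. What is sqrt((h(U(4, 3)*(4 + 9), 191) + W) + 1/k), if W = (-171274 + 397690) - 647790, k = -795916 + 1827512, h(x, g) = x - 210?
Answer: I*sqrt(112157943000581185)/515798 ≈ 649.29*I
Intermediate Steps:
U(G, w) = -2 + w
h(x, g) = -210 + x
k = 1031596
W = -421374 (W = 226416 - 647790 = -421374)
sqrt((h(U(4, 3)*(4 + 9), 191) + W) + 1/k) = sqrt(((-210 + (-2 + 3)*(4 + 9)) - 421374) + 1/1031596) = sqrt(((-210 + 1*13) - 421374) + 1/1031596) = sqrt(((-210 + 13) - 421374) + 1/1031596) = sqrt((-197 - 421374) + 1/1031596) = sqrt(-421571 + 1/1031596) = sqrt(-434890957315/1031596) = I*sqrt(112157943000581185)/515798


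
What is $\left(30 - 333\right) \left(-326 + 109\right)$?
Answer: $65751$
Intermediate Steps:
$\left(30 - 333\right) \left(-326 + 109\right) = \left(-303\right) \left(-217\right) = 65751$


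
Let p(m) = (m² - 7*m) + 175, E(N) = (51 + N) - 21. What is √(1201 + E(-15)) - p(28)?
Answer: -763 + 8*√19 ≈ -728.13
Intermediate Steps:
E(N) = 30 + N
p(m) = 175 + m² - 7*m
√(1201 + E(-15)) - p(28) = √(1201 + (30 - 15)) - (175 + 28² - 7*28) = √(1201 + 15) - (175 + 784 - 196) = √1216 - 1*763 = 8*√19 - 763 = -763 + 8*√19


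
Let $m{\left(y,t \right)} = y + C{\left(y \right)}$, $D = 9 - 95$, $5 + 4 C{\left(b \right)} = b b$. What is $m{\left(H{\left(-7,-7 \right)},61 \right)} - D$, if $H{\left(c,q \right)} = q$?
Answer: $90$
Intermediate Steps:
$C{\left(b \right)} = - \frac{5}{4} + \frac{b^{2}}{4}$ ($C{\left(b \right)} = - \frac{5}{4} + \frac{b b}{4} = - \frac{5}{4} + \frac{b^{2}}{4}$)
$D = -86$ ($D = 9 - 95 = -86$)
$m{\left(y,t \right)} = - \frac{5}{4} + y + \frac{y^{2}}{4}$ ($m{\left(y,t \right)} = y + \left(- \frac{5}{4} + \frac{y^{2}}{4}\right) = - \frac{5}{4} + y + \frac{y^{2}}{4}$)
$m{\left(H{\left(-7,-7 \right)},61 \right)} - D = \left(- \frac{5}{4} - 7 + \frac{\left(-7\right)^{2}}{4}\right) - -86 = \left(- \frac{5}{4} - 7 + \frac{1}{4} \cdot 49\right) + 86 = \left(- \frac{5}{4} - 7 + \frac{49}{4}\right) + 86 = 4 + 86 = 90$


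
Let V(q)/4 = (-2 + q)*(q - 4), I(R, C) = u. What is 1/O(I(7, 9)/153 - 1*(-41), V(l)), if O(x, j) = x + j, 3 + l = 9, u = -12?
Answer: 51/3719 ≈ 0.013713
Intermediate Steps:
I(R, C) = -12
l = 6 (l = -3 + 9 = 6)
V(q) = 4*(-4 + q)*(-2 + q) (V(q) = 4*((-2 + q)*(q - 4)) = 4*((-2 + q)*(-4 + q)) = 4*((-4 + q)*(-2 + q)) = 4*(-4 + q)*(-2 + q))
O(x, j) = j + x
1/O(I(7, 9)/153 - 1*(-41), V(l)) = 1/((32 - 24*6 + 4*6²) + (-12/153 - 1*(-41))) = 1/((32 - 144 + 4*36) + (-12*1/153 + 41)) = 1/((32 - 144 + 144) + (-4/51 + 41)) = 1/(32 + 2087/51) = 1/(3719/51) = 51/3719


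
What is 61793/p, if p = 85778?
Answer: 61793/85778 ≈ 0.72038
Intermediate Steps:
61793/p = 61793/85778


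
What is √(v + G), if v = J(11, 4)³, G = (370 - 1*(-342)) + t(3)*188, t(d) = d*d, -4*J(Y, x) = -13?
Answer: √156053/8 ≈ 49.379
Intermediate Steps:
J(Y, x) = 13/4 (J(Y, x) = -¼*(-13) = 13/4)
t(d) = d²
G = 2404 (G = (370 - 1*(-342)) + 3²*188 = (370 + 342) + 9*188 = 712 + 1692 = 2404)
v = 2197/64 (v = (13/4)³ = 2197/64 ≈ 34.328)
√(v + G) = √(2197/64 + 2404) = √(156053/64) = √156053/8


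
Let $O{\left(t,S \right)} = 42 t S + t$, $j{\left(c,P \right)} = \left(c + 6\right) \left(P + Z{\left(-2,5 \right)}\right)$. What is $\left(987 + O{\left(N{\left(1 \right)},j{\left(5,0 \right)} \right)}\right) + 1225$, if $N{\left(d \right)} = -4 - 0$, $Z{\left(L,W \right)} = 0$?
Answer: $2208$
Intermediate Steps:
$j{\left(c,P \right)} = P \left(6 + c\right)$ ($j{\left(c,P \right)} = \left(c + 6\right) \left(P + 0\right) = \left(6 + c\right) P = P \left(6 + c\right)$)
$N{\left(d \right)} = -4$ ($N{\left(d \right)} = -4 + 0 = -4$)
$O{\left(t,S \right)} = t + 42 S t$ ($O{\left(t,S \right)} = 42 S t + t = t + 42 S t$)
$\left(987 + O{\left(N{\left(1 \right)},j{\left(5,0 \right)} \right)}\right) + 1225 = \left(987 - 4 \left(1 + 42 \cdot 0 \left(6 + 5\right)\right)\right) + 1225 = \left(987 - 4 \left(1 + 42 \cdot 0 \cdot 11\right)\right) + 1225 = \left(987 - 4 \left(1 + 42 \cdot 0\right)\right) + 1225 = \left(987 - 4 \left(1 + 0\right)\right) + 1225 = \left(987 - 4\right) + 1225 = 983 + 1225 = 2208$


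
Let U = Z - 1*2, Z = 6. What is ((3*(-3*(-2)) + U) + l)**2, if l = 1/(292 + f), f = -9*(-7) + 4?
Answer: 62394201/128881 ≈ 484.12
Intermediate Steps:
U = 4 (U = 6 - 1*2 = 6 - 2 = 4)
f = 67 (f = 63 + 4 = 67)
l = 1/359 (l = 1/(292 + 67) = 1/359 ≈ 0.0027855)
((3*(-3*(-2)) + U) + l)**2 = ((3*(-3*(-2)) + 4) + 1/359)**2 = ((3*6 + 4) + 1/359)**2 = ((18 + 4) + 1/359)**2 = (22 + 1/359)**2 = (7899/359)**2 = 62394201/128881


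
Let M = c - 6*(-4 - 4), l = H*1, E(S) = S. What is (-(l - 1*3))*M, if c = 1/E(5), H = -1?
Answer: 964/5 ≈ 192.80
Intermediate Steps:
l = -1 (l = -1*1 = -1)
c = ⅕ (c = 1/5 = ⅕ ≈ 0.20000)
M = 241/5 (M = ⅕ - 6*(-4 - 4) = ⅕ - 6*(-8) = ⅕ - 1*(-48) = ⅕ + 48 = 241/5 ≈ 48.200)
(-(l - 1*3))*M = -(-1 - 1*3)*(241/5) = -(-1 - 3)*(241/5) = -1*(-4)*(241/5) = 4*(241/5) = 964/5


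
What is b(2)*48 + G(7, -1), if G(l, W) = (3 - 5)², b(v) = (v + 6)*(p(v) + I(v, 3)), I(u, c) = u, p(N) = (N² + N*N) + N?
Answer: 4612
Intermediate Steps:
p(N) = N + 2*N² (p(N) = (N² + N²) + N = 2*N² + N = N + 2*N²)
b(v) = (6 + v)*(v + v*(1 + 2*v)) (b(v) = (v + 6)*(v*(1 + 2*v) + v) = (6 + v)*(v + v*(1 + 2*v)))
G(l, W) = 4 (G(l, W) = (-2)² = 4)
b(2)*48 + G(7, -1) = (2*2*(6 + 2² + 7*2))*48 + 4 = (2*2*(6 + 4 + 14))*48 + 4 = (2*2*24)*48 + 4 = 96*48 + 4 = 4608 + 4 = 4612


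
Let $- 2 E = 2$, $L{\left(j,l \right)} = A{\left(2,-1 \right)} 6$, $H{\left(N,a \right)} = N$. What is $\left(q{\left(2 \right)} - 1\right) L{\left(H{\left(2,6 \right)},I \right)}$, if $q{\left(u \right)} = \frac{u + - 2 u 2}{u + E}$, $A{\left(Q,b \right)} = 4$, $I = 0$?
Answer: $-168$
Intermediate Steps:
$L{\left(j,l \right)} = 24$ ($L{\left(j,l \right)} = 4 \cdot 6 = 24$)
$E = -1$ ($E = \left(- \frac{1}{2}\right) 2 = -1$)
$q{\left(u \right)} = - \frac{3 u}{-1 + u}$ ($q{\left(u \right)} = \frac{u + - 2 u 2}{u - 1} = \frac{u - 4 u}{-1 + u} = \frac{\left(-3\right) u}{-1 + u} = - \frac{3 u}{-1 + u}$)
$\left(q{\left(2 \right)} - 1\right) L{\left(H{\left(2,6 \right)},I \right)} = \left(\left(-3\right) 2 \frac{1}{-1 + 2} - 1\right) 24 = \left(\left(-3\right) 2 \cdot 1^{-1} - 1\right) 24 = \left(\left(-3\right) 2 \cdot 1 - 1\right) 24 = \left(-6 - 1\right) 24 = \left(-7\right) 24 = -168$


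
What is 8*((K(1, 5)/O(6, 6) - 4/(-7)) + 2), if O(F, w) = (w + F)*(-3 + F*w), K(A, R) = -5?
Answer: 14186/693 ≈ 20.470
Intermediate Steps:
O(F, w) = (-3 + F*w)*(F + w) (O(F, w) = (F + w)*(-3 + F*w) = (-3 + F*w)*(F + w))
8*((K(1, 5)/O(6, 6) - 4/(-7)) + 2) = 8*((-5/(-3*6 - 3*6 + 6*6**2 + 6*6**2) - 4/(-7)) + 2) = 8*((-5/(-18 - 18 + 6*36 + 6*36) - 4*(-1/7)) + 2) = 8*((-5/(-18 - 18 + 216 + 216) + 4/7) + 2) = 8*((-5/396 + 4/7) + 2) = 8*(1549/2772 + 2) = 8*(7093/2772) = 14186/693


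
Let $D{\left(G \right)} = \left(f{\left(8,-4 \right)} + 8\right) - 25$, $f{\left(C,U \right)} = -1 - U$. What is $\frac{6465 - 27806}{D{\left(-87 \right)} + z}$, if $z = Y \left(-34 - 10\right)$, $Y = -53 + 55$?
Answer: $\frac{21341}{102} \approx 209.23$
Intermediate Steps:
$Y = 2$
$D{\left(G \right)} = -14$ ($D{\left(G \right)} = \left(\left(-1 - -4\right) + 8\right) - 25 = \left(\left(-1 + 4\right) + 8\right) - 25 = \left(3 + 8\right) - 25 = 11 - 25 = -14$)
$z = -88$ ($z = 2 \left(-34 - 10\right) = 2 \left(-44\right) = -88$)
$\frac{6465 - 27806}{D{\left(-87 \right)} + z} = \frac{6465 - 27806}{-14 - 88} = - \frac{21341}{-102} = \left(-21341\right) \left(- \frac{1}{102}\right) = \frac{21341}{102}$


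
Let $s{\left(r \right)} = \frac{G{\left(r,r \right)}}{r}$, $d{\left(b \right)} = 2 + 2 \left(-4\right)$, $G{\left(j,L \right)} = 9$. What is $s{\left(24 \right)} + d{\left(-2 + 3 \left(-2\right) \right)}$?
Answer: $- \frac{45}{8} \approx -5.625$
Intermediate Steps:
$d{\left(b \right)} = -6$ ($d{\left(b \right)} = 2 - 8 = -6$)
$s{\left(r \right)} = \frac{9}{r}$
$s{\left(24 \right)} + d{\left(-2 + 3 \left(-2\right) \right)} = \frac{9}{24} - 6 = 9 \cdot \frac{1}{24} - 6 = \frac{3}{8} - 6 = - \frac{45}{8}$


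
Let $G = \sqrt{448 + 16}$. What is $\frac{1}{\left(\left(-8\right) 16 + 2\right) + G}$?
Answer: $- \frac{63}{7706} - \frac{\sqrt{29}}{3853} \approx -0.0095731$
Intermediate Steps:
$G = 4 \sqrt{29}$ ($G = \sqrt{464} = 4 \sqrt{29} \approx 21.541$)
$\frac{1}{\left(\left(-8\right) 16 + 2\right) + G} = \frac{1}{\left(\left(-8\right) 16 + 2\right) + 4 \sqrt{29}} = \frac{1}{\left(-128 + 2\right) + 4 \sqrt{29}} = \frac{1}{-126 + 4 \sqrt{29}}$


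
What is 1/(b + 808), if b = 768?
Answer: 1/1576 ≈ 0.00063452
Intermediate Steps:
1/(b + 808) = 1/(768 + 808) = 1/1576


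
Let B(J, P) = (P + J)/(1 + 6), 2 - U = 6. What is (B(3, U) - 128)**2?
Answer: 804609/49 ≈ 16421.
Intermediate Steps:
U = -4 (U = 2 - 1*6 = 2 - 6 = -4)
B(J, P) = J/7 + P/7 (B(J, P) = (J + P)/7 = (J + P)*(1/7) = J/7 + P/7)
(B(3, U) - 128)**2 = (((1/7)*3 + (1/7)*(-4)) - 128)**2 = ((3/7 - 4/7) - 128)**2 = (-1/7 - 128)**2 = (-897/7)**2 = 804609/49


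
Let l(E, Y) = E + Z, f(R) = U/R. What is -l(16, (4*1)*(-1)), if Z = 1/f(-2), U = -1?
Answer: -18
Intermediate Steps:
f(R) = -1/R
Z = 2 (Z = 1/(-1/(-2)) = 1/(-1*(-½)) = 1/(½) = 2)
l(E, Y) = 2 + E (l(E, Y) = E + 2 = 2 + E)
-l(16, (4*1)*(-1)) = -(2 + 16) = -1*18 = -18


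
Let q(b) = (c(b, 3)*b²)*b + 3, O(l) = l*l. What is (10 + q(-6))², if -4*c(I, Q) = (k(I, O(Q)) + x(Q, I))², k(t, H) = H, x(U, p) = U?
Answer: 60668521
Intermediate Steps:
O(l) = l²
c(I, Q) = -(Q + Q²)²/4 (c(I, Q) = -(Q² + Q)²/4 = -(Q + Q²)²/4)
q(b) = 3 - 36*b³ (q(b) = ((-¼*3²*(1 + 3)²)*b²)*b + 3 = ((-¼*9*4²)*b²)*b + 3 = ((-¼*9*16)*b²)*b + 3 = (-36*b²)*b + 3 = -36*b³ + 3 = 3 - 36*b³)
(10 + q(-6))² = (10 + (3 - 36*(-6)³))² = (10 + (3 - 36*(-216)))² = (10 + (3 + 7776))² = (10 + 7779)² = 7789² = 60668521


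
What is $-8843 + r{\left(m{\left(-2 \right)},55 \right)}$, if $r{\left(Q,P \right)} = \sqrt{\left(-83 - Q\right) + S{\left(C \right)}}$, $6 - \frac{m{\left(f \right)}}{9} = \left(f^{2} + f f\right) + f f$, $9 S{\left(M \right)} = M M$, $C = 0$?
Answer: $-8843 + i \sqrt{29} \approx -8843.0 + 5.3852 i$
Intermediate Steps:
$S{\left(M \right)} = \frac{M^{2}}{9}$ ($S{\left(M \right)} = \frac{M M}{9} = \frac{M^{2}}{9}$)
$m{\left(f \right)} = 54 - 27 f^{2}$ ($m{\left(f \right)} = 54 - 9 \left(\left(f^{2} + f f\right) + f f\right) = 54 - 9 \left(\left(f^{2} + f^{2}\right) + f^{2}\right) = 54 - 9 \left(2 f^{2} + f^{2}\right) = 54 - 9 \cdot 3 f^{2} = 54 - 27 f^{2}$)
$r{\left(Q,P \right)} = \sqrt{-83 - Q}$ ($r{\left(Q,P \right)} = \sqrt{\left(-83 - Q\right) + \frac{0^{2}}{9}} = \sqrt{\left(-83 - Q\right) + \frac{1}{9} \cdot 0} = \sqrt{\left(-83 - Q\right) + 0} = \sqrt{-83 - Q}$)
$-8843 + r{\left(m{\left(-2 \right)},55 \right)} = -8843 + \sqrt{-83 - \left(54 - 27 \left(-2\right)^{2}\right)} = -8843 + \sqrt{-83 - \left(54 - 108\right)} = -8843 + \sqrt{-83 - -54} = -8843 + \sqrt{-83 + 54} = -8843 + \sqrt{-29} = -8843 + i \sqrt{29}$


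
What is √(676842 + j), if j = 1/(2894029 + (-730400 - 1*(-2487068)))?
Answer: 5*√585576153253951435/4650697 ≈ 822.70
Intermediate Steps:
j = 1/4650697 (j = 1/(2894029 + (-730400 + 2487068)) = 1/(2894029 + 1756668) = 1/4650697 ≈ 2.1502e-7)
√(676842 + j) = √(676842 + 1/4650697) = √(3147787058875/4650697) = 5*√585576153253951435/4650697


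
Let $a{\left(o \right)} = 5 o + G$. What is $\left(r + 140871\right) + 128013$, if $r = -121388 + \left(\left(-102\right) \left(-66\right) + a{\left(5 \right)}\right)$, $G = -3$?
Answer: $154250$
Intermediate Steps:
$a{\left(o \right)} = -3 + 5 o$ ($a{\left(o \right)} = 5 o - 3 = -3 + 5 o$)
$r = -114634$ ($r = -121388 + \left(\left(-102\right) \left(-66\right) + \left(-3 + 5 \cdot 5\right)\right) = -121388 + \left(6732 + \left(-3 + 25\right)\right) = -121388 + \left(6732 + 22\right) = -121388 + 6754 = -114634$)
$\left(r + 140871\right) + 128013 = \left(-114634 + 140871\right) + 128013 = 26237 + 128013 = 154250$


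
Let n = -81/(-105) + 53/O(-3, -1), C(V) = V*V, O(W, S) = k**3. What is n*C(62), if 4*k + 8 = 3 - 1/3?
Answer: -46471077/560 ≈ -82984.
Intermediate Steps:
k = -4/3 (k = -2 + (3 - 1/3)/4 = -2 + (1/4)*(8/3) = -2 + 2/3 = -4/3 ≈ -1.3333)
O(W, S) = -64/27 (O(W, S) = (-4/3)**3 = -64/27)
C(V) = V**2
n = -48357/2240 (n = -81/(-105) + 53/(-64/27) = -81*(-1/105) + 53*(-27/64) = 27/35 - 1431/64 = -48357/2240 ≈ -21.588)
n*C(62) = -48357/2240*62**2 = -48357/2240*3844 = -46471077/560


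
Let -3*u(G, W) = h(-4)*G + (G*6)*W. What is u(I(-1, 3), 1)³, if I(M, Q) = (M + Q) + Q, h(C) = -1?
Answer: -15625/27 ≈ -578.70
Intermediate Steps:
I(M, Q) = M + 2*Q
u(G, W) = G/3 - 2*G*W (u(G, W) = -(-G + (G*6)*W)/3 = -(-G + (6*G)*W)/3 = -(-G + 6*G*W)/3 = G/3 - 2*G*W)
u(I(-1, 3), 1)³ = ((-1 + 2*3)*(1 - 6*1)/3)³ = ((-1 + 6)*(1 - 6)/3)³ = ((⅓)*5*(-5))³ = (-25/3)³ = -15625/27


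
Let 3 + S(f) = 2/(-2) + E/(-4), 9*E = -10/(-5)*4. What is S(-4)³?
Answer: -54872/729 ≈ -75.270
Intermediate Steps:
E = 8/9 (E = (-10/(-5)*4)/9 = (-10*(-1)/5*4)/9 = (-2*(-1)*4)/9 = (2*4)/9 = (⅑)*8 = 8/9 ≈ 0.88889)
S(f) = -38/9 (S(f) = -3 + (2/(-2) + (8/9)/(-4)) = -3 + (2*(-½) + (8/9)*(-¼)) = -3 + (-1 - 2/9) = -3 - 11/9 = -38/9)
S(-4)³ = (-38/9)³ = -54872/729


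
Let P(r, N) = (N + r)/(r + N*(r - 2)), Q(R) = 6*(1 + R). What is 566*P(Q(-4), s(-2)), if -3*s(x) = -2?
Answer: 14716/47 ≈ 313.11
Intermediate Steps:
Q(R) = 6 + 6*R
s(x) = ⅔ (s(x) = -⅓*(-2) = ⅔)
P(r, N) = (N + r)/(r + N*(-2 + r))
566*P(Q(-4), s(-2)) = 566*((⅔ + (6 + 6*(-4)))/((6 + 6*(-4)) - 2*⅔ + 2*(6 + 6*(-4))/3)) = 566*((⅔ + (6 - 24))/((6 - 24) - 4/3 + 2*(6 - 24)/3)) = 566*((⅔ - 18)/(-18 - 4/3 + (⅔)*(-18))) = 566*(-52/3/(-18 - 4/3 - 12)) = 566*(-52/3/(-94/3)) = 566*(-3/94*(-52/3)) = 566*(26/47) = 14716/47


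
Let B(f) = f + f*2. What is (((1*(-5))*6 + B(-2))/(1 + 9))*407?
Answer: -7326/5 ≈ -1465.2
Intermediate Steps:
B(f) = 3*f (B(f) = f + 2*f = 3*f)
(((1*(-5))*6 + B(-2))/(1 + 9))*407 = (((1*(-5))*6 + 3*(-2))/(1 + 9))*407 = ((-5*6 - 6)/10)*407 = ((-30 - 6)*(1/10))*407 = -36*1/10*407 = -18/5*407 = -7326/5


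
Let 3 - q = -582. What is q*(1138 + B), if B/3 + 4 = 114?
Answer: 858780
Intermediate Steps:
B = 330 (B = -12 + 3*114 = -12 + 342 = 330)
q = 585 (q = 3 - 1*(-582) = 3 + 582 = 585)
q*(1138 + B) = 585*(1138 + 330) = 585*1468 = 858780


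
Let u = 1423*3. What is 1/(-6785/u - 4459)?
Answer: -4269/19042256 ≈ -0.00022419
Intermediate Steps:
u = 4269
1/(-6785/u - 4459) = 1/(-6785/4269 - 4459) = 1/(-19042256/4269) = -4269/19042256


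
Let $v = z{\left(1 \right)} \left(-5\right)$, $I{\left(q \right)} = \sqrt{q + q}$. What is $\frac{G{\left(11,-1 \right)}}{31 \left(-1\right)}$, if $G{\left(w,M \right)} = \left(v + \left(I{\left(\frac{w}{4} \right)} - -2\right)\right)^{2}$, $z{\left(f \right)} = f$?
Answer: $- \frac{29}{62} + \frac{3 \sqrt{22}}{31} \approx -0.013831$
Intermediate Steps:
$I{\left(q \right)} = \sqrt{2} \sqrt{q}$ ($I{\left(q \right)} = \sqrt{2 q} = \sqrt{2} \sqrt{q}$)
$v = -5$ ($v = 1 \left(-5\right) = -5$)
$G{\left(w,M \right)} = \left(-3 + \frac{\sqrt{2} \sqrt{w}}{2}\right)^{2}$ ($G{\left(w,M \right)} = \left(-5 + \left(\sqrt{2} \sqrt{\frac{w}{4}} - -2\right)\right)^{2} = \left(-5 + \left(\sqrt{2} \sqrt{w \frac{1}{4}} + 2\right)\right)^{2} = \left(-5 + \left(\sqrt{2} \sqrt{\frac{w}{4}} + 2\right)\right)^{2} = \left(-5 + \left(\sqrt{2} \frac{\sqrt{w}}{2} + 2\right)\right)^{2} = \left(-5 + \left(\frac{\sqrt{2} \sqrt{w}}{2} + 2\right)\right)^{2} = \left(-5 + \left(2 + \frac{\sqrt{2} \sqrt{w}}{2}\right)\right)^{2} = \left(-3 + \frac{\sqrt{2} \sqrt{w}}{2}\right)^{2}$)
$\frac{G{\left(11,-1 \right)}}{31 \left(-1\right)} = \frac{\frac{1}{4} \left(-6 + \sqrt{2} \sqrt{11}\right)^{2}}{31 \left(-1\right)} = \frac{\frac{1}{4} \left(-6 + \sqrt{22}\right)^{2}}{-31} = \frac{\left(-6 + \sqrt{22}\right)^{2}}{4} \left(- \frac{1}{31}\right) = - \frac{\left(-6 + \sqrt{22}\right)^{2}}{124}$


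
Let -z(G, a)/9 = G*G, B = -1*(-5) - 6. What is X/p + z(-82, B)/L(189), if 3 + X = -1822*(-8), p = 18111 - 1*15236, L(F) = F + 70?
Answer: -170209093/744625 ≈ -228.58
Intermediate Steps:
L(F) = 70 + F
p = 2875 (p = 18111 - 15236 = 2875)
B = -1 (B = 5 - 6 = -1)
z(G, a) = -9*G² (z(G, a) = -9*G*G = -9*G²)
X = 14573 (X = -3 - 1822*(-8) = -3 + 14576 = 14573)
X/p + z(-82, B)/L(189) = 14573/2875 + (-9*(-82)²)/(70 + 189) = 14573*(1/2875) - 9*6724/259 = 14573/2875 - 60516*1/259 = 14573/2875 - 60516/259 = -170209093/744625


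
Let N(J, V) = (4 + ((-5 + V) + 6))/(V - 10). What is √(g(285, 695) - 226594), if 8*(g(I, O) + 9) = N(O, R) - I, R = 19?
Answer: I*√32635914/12 ≈ 476.07*I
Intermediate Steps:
N(J, V) = (5 + V)/(-10 + V) (N(J, V) = (4 + (1 + V))/(-10 + V) = (5 + V)/(-10 + V))
g(I, O) = -26/3 - I/8 (g(I, O) = -9 + ((5 + 19)/(-10 + 19) - I)/8 = -9 + (24/9 - I)/8 = -9 + ((⅑)*24 - I)/8 = -9 + (8/3 - I)/8 = -9 + (⅓ - I/8) = -26/3 - I/8)
√(g(285, 695) - 226594) = √((-26/3 - ⅛*285) - 226594) = √((-26/3 - 285/8) - 226594) = √(-1063/24 - 226594) = √(-5439319/24) = I*√32635914/12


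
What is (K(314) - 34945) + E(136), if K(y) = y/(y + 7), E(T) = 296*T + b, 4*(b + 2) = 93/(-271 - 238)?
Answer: 3470338255/653556 ≈ 5309.9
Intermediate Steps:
b = -4165/2036 (b = -2 + (93/(-271 - 238))/4 = -2 + (93/(-509))/4 = -2 + (93*(-1/509))/4 = -2 + (¼)*(-93/509) = -2 - 93/2036 = -4165/2036 ≈ -2.0457)
E(T) = -4165/2036 + 296*T (E(T) = 296*T - 4165/2036 = -4165/2036 + 296*T)
K(y) = y/(7 + y)
(K(314) - 34945) + E(136) = (314/(7 + 314) - 34945) + (-4165/2036 + 296*136) = (314/321 - 34945) + (-4165/2036 + 40256) = (314*(1/321) - 34945) + 81957051/2036 = (314/321 - 34945) + 81957051/2036 = -11217031/321 + 81957051/2036 = 3470338255/653556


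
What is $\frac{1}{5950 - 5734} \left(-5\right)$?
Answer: $- \frac{5}{216} \approx -0.023148$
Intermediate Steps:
$\frac{1}{5950 - 5734} \left(-5\right) = \frac{1}{216} \left(-5\right) = - \frac{5}{216}$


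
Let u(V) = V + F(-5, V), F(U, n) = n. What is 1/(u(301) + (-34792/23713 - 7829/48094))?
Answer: 1140453022/684693783719 ≈ 0.0016656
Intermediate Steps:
u(V) = 2*V (u(V) = V + V = 2*V)
1/(u(301) + (-34792/23713 - 7829/48094)) = 1/(2*301 + (-34792/23713 - 7829/48094)) = 1/(602 + (-34792*1/23713 - 7829*1/48094)) = 1/(602 + (-34792/23713 - 7829/48094)) = 1/(602 - 1858935525/1140453022) = 1/(684693783719/1140453022) = 1140453022/684693783719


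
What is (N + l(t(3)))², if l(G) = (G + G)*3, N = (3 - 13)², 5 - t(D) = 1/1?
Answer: 15376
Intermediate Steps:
t(D) = 4 (t(D) = 5 - 1/1 = 5 - 1*1 = 5 - 1 = 4)
N = 100 (N = (-10)² = 100)
l(G) = 6*G (l(G) = (2*G)*3 = 6*G)
(N + l(t(3)))² = (100 + 6*4)² = (100 + 24)² = 124² = 15376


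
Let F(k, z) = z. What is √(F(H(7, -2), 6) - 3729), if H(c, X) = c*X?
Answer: I*√3723 ≈ 61.016*I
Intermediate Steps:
H(c, X) = X*c
√(F(H(7, -2), 6) - 3729) = √(6 - 3729) = √(-3723) = I*√3723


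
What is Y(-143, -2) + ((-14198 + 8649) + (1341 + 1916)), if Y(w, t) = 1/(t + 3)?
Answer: -2291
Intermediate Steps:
Y(w, t) = 1/(3 + t)
Y(-143, -2) + ((-14198 + 8649) + (1341 + 1916)) = 1/(3 - 2) + ((-14198 + 8649) + (1341 + 1916)) = 1/1 + (-5549 + 3257) = 1 - 2292 = -2291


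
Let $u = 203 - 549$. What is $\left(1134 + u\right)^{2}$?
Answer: $620944$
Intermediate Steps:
$u = -346$
$\left(1134 + u\right)^{2} = \left(1134 - 346\right)^{2} = 788^{2} = 620944$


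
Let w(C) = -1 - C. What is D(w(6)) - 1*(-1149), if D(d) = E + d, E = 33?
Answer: 1175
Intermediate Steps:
D(d) = 33 + d
D(w(6)) - 1*(-1149) = (33 + (-1 - 1*6)) - 1*(-1149) = (33 + (-1 - 6)) + 1149 = (33 - 7) + 1149 = 26 + 1149 = 1175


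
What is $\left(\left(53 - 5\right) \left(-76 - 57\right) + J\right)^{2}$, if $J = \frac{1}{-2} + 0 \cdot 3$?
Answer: $\frac{163047361}{4} \approx 4.0762 \cdot 10^{7}$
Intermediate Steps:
$J = - \frac{1}{2}$ ($J = - \frac{1}{2} + 0 = - \frac{1}{2} \approx -0.5$)
$\left(\left(53 - 5\right) \left(-76 - 57\right) + J\right)^{2} = \left(\left(53 - 5\right) \left(-76 - 57\right) - \frac{1}{2}\right)^{2} = \left(48 \left(-133\right) - \frac{1}{2}\right)^{2} = \left(-6384 - \frac{1}{2}\right)^{2} = \left(- \frac{12769}{2}\right)^{2} = \frac{163047361}{4}$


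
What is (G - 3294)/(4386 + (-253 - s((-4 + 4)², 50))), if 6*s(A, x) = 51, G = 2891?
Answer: -806/8249 ≈ -0.097709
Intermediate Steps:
s(A, x) = 17/2 (s(A, x) = (⅙)*51 = 17/2)
(G - 3294)/(4386 + (-253 - s((-4 + 4)², 50))) = (2891 - 3294)/(4386 + (-253 - 1*17/2)) = -403/(4386 + (-253 - 17/2)) = -403/(4386 - 523/2) = -403/8249/2 = -403*2/8249 = -806/8249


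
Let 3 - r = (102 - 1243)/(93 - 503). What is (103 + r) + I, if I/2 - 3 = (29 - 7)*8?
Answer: 189099/410 ≈ 461.22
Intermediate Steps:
r = 89/410 (r = 3 - (102 - 1243)/(93 - 503) = 3 - (-1141)/(-410) = 3 - (-1141)*(-1)/410 = 3 - 1*1141/410 = 3 - 1141/410 = 89/410 ≈ 0.21707)
I = 358 (I = 6 + 2*((29 - 7)*8) = 6 + 2*(22*8) = 6 + 2*176 = 6 + 352 = 358)
(103 + r) + I = (103 + 89/410) + 358 = 42319/410 + 358 = 189099/410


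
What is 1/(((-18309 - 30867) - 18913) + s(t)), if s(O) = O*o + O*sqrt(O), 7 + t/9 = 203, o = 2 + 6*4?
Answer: 1/51863 ≈ 1.9282e-5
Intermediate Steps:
o = 26 (o = 2 + 24 = 26)
t = 1764 (t = -63 + 9*203 = -63 + 1827 = 1764)
s(O) = O**(3/2) + 26*O (s(O) = O*26 + O*sqrt(O) = 26*O + O**(3/2) = O**(3/2) + 26*O)
1/(((-18309 - 30867) - 18913) + s(t)) = 1/(((-18309 - 30867) - 18913) + (1764**(3/2) + 26*1764)) = 1/((-49176 - 18913) + (74088 + 45864)) = 1/(-68089 + 119952) = 1/51863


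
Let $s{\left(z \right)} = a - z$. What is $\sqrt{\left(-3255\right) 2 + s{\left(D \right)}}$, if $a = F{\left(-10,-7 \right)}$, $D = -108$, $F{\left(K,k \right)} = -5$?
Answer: $i \sqrt{6407} \approx 80.044 i$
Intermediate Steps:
$a = -5$
$s{\left(z \right)} = -5 - z$
$\sqrt{\left(-3255\right) 2 + s{\left(D \right)}} = \sqrt{\left(-3255\right) 2 - -103} = \sqrt{-6510 + \left(-5 + 108\right)} = \sqrt{-6510 + 103} = \sqrt{-6407} = i \sqrt{6407}$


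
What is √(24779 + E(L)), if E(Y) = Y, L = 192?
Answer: √24971 ≈ 158.02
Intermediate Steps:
√(24779 + E(L)) = √(24779 + 192) = √24971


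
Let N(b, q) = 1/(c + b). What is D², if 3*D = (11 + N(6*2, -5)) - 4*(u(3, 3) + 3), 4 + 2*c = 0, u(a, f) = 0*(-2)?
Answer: 9/100 ≈ 0.090000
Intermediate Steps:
u(a, f) = 0
c = -2 (c = -2 + (½)*0 = -2 + 0 = -2)
N(b, q) = 1/(-2 + b)
D = -3/10 (D = ((11 + 1/(-2 + 6*2)) - 4*(0 + 3))/3 = ((11 + 1/(-2 + 12)) - 4*3)/3 = ((11 + 1/10) - 12)/3 = ((11 + ⅒) - 12)/3 = (111/10 - 12)/3 = (⅓)*(-9/10) = -3/10 ≈ -0.30000)
D² = (-3/10)² = 9/100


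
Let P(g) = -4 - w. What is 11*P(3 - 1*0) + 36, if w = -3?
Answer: 25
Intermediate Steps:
P(g) = -1 (P(g) = -4 - 1*(-3) = -4 + 3 = -1)
11*P(3 - 1*0) + 36 = 11*(-1) + 36 = -11 + 36 = 25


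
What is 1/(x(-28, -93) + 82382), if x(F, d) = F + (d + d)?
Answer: 1/82168 ≈ 1.2170e-5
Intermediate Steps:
x(F, d) = F + 2*d
1/(x(-28, -93) + 82382) = 1/((-28 + 2*(-93)) + 82382) = 1/((-28 - 186) + 82382) = 1/(-214 + 82382) = 1/82168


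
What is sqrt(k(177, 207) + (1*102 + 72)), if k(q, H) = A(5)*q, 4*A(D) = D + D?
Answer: 3*sqrt(274)/2 ≈ 24.829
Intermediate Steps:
A(D) = D/2 (A(D) = (D + D)/4 = (2*D)/4 = D/2)
k(q, H) = 5*q/2 (k(q, H) = ((1/2)*5)*q = 5*q/2)
sqrt(k(177, 207) + (1*102 + 72)) = sqrt((5/2)*177 + (1*102 + 72)) = sqrt(885/2 + (102 + 72)) = sqrt(885/2 + 174) = sqrt(1233/2) = 3*sqrt(274)/2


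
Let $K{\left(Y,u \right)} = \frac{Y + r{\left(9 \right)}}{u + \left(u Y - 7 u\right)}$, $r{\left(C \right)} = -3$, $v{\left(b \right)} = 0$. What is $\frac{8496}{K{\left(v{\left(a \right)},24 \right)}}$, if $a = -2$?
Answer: $407808$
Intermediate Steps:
$K{\left(Y,u \right)} = \frac{-3 + Y}{- 6 u + Y u}$ ($K{\left(Y,u \right)} = \frac{Y - 3}{u + \left(u Y - 7 u\right)} = \frac{-3 + Y}{u + \left(Y u - 7 u\right)} = \frac{-3 + Y}{u + \left(- 7 u + Y u\right)} = \frac{-3 + Y}{- 6 u + Y u}$)
$\frac{8496}{K{\left(v{\left(a \right)},24 \right)}} = \frac{8496}{\frac{1}{24} \frac{1}{-6 + 0} \left(-3 + 0\right)} = \frac{8496}{\frac{1}{24} \frac{1}{-6} \left(-3\right)} = \frac{8496}{\frac{1}{24} \left(- \frac{1}{6}\right) \left(-3\right)} = 8496 \frac{1}{\frac{1}{48}} = 8496 \cdot 48 = 407808$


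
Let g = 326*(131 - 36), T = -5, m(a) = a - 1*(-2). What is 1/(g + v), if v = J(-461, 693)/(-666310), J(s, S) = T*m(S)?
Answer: 133262/4127124835 ≈ 3.2289e-5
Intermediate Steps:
m(a) = 2 + a (m(a) = a + 2 = 2 + a)
J(s, S) = -10 - 5*S (J(s, S) = -5*(2 + S) = -10 - 5*S)
g = 30970 (g = 326*95 = 30970)
v = 695/133262 (v = (-10 - 5*693)/(-666310) = (-10 - 3465)*(-1/666310) = -3475*(-1/666310) = 695/133262 ≈ 0.0052153)
1/(g + v) = 1/(30970 + 695/133262) = 1/(4127124835/133262) = 133262/4127124835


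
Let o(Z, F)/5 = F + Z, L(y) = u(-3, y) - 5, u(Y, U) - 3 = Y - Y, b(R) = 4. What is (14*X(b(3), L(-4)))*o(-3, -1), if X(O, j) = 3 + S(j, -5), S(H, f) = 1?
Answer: -1120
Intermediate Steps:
u(Y, U) = 3 (u(Y, U) = 3 + (Y - Y) = 3 + 0 = 3)
L(y) = -2 (L(y) = 3 - 5 = -2)
o(Z, F) = 5*F + 5*Z (o(Z, F) = 5*(F + Z) = 5*F + 5*Z)
X(O, j) = 4 (X(O, j) = 3 + 1 = 4)
(14*X(b(3), L(-4)))*o(-3, -1) = (14*4)*(5*(-1) + 5*(-3)) = 56*(-5 - 15) = 56*(-20) = -1120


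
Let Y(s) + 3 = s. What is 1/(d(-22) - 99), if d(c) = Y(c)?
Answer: -1/124 ≈ -0.0080645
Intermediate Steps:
Y(s) = -3 + s
d(c) = -3 + c
1/(d(-22) - 99) = 1/((-3 - 22) - 99) = 1/(-25 - 99) = 1/(-124) = -1/124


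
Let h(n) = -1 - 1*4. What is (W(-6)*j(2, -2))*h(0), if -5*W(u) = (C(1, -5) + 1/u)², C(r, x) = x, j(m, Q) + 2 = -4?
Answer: -961/6 ≈ -160.17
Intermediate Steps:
j(m, Q) = -6 (j(m, Q) = -2 - 4 = -6)
h(n) = -5 (h(n) = -1 - 4 = -5)
W(u) = -(-5 + 1/u)²/5
(W(-6)*j(2, -2))*h(0) = (-⅕*(-1 + 5*(-6))²/(-6)²*(-6))*(-5) = (-⅕*1/36*(-1 - 30)²*(-6))*(-5) = (-⅕*1/36*(-31)²*(-6))*(-5) = (-⅕*1/36*961*(-6))*(-5) = -961/180*(-6)*(-5) = (961/30)*(-5) = -961/6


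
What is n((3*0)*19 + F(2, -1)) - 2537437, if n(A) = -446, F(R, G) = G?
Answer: -2537883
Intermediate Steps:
n((3*0)*19 + F(2, -1)) - 2537437 = -446 - 2537437 = -2537883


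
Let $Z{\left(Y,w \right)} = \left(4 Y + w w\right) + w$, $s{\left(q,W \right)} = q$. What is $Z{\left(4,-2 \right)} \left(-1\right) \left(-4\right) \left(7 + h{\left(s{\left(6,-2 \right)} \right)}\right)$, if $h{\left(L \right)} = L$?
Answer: $936$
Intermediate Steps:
$Z{\left(Y,w \right)} = w + w^{2} + 4 Y$ ($Z{\left(Y,w \right)} = \left(4 Y + w^{2}\right) + w = \left(w^{2} + 4 Y\right) + w = w + w^{2} + 4 Y$)
$Z{\left(4,-2 \right)} \left(-1\right) \left(-4\right) \left(7 + h{\left(s{\left(6,-2 \right)} \right)}\right) = \left(-2 + \left(-2\right)^{2} + 4 \cdot 4\right) \left(-1\right) \left(-4\right) \left(7 + 6\right) = \left(-2 + 4 + 16\right) \left(-1\right) \left(-4\right) 13 = 18 \left(-1\right) \left(-4\right) 13 = \left(-18\right) \left(-4\right) 13 = 72 \cdot 13 = 936$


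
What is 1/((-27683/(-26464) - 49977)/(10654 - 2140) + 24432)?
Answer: 225314496/5503561202627 ≈ 4.0940e-5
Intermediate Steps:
1/((-27683/(-26464) - 49977)/(10654 - 2140) + 24432) = 1/((-27683*(-1/26464) - 49977)/8514 + 24432) = 1/((27683/26464 - 49977)*(1/8514) + 24432) = 1/(-1322563645/26464*1/8514 + 24432) = 1/(-1322563645/225314496 + 24432) = 1/(5503561202627/225314496) = 225314496/5503561202627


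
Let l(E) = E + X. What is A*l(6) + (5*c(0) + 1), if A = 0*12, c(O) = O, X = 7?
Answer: 1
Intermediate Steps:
l(E) = 7 + E (l(E) = E + 7 = 7 + E)
A = 0
A*l(6) + (5*c(0) + 1) = 0*(7 + 6) + (5*0 + 1) = 0*13 + (0 + 1) = 0 + 1 = 1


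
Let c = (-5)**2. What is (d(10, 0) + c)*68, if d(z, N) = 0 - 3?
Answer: 1496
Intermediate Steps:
d(z, N) = -3
c = 25
(d(10, 0) + c)*68 = (-3 + 25)*68 = 22*68 = 1496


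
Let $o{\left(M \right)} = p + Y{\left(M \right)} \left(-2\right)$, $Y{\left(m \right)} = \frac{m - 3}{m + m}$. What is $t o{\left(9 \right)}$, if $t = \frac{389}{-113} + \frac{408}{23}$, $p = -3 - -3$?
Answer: $- \frac{74314}{7797} \approx -9.5311$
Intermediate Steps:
$Y{\left(m \right)} = \frac{-3 + m}{2 m}$
$p = 0$ ($p = -3 + 3 = 0$)
$t = \frac{37157}{2599}$ ($t = 389 \left(- \frac{1}{113}\right) + 408 \cdot \frac{1}{23} = - \frac{389}{113} + \frac{408}{23} = \frac{37157}{2599} \approx 14.297$)
$o{\left(M \right)} = - \frac{-3 + M}{M}$ ($o{\left(M \right)} = 0 + \frac{-3 + M}{2 M} \left(-2\right) = 0 - \frac{-3 + M}{M} = - \frac{-3 + M}{M}$)
$t o{\left(9 \right)} = \frac{37157 \frac{3 - 9}{9}}{2599} = \frac{37157 \cdot \frac{1}{9} \left(-6\right)}{2599} = \frac{37157}{2599} \left(- \frac{2}{3}\right) = - \frac{74314}{7797}$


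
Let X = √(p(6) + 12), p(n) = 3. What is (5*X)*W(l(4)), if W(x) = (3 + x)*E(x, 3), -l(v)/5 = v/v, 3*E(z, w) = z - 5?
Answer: 100*√15/3 ≈ 129.10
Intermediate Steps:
E(z, w) = -5/3 + z/3 (E(z, w) = (z - 5)/3 = (-5 + z)/3 = -5/3 + z/3)
l(v) = -5 (l(v) = -5*v/v = -5*1 = -5)
W(x) = (3 + x)*(-5/3 + x/3)
X = √15 (X = √(3 + 12) = √15 ≈ 3.8730)
(5*X)*W(l(4)) = (5*√15)*((-5 - 5)*(3 - 5)/3) = (5*√15)*((⅓)*(-10)*(-2)) = (5*√15)*(20/3) = 100*√15/3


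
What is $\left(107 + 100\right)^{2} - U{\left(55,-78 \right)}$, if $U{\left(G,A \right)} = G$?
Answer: $42794$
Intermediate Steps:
$\left(107 + 100\right)^{2} - U{\left(55,-78 \right)} = \left(107 + 100\right)^{2} - 55 = 207^{2} - 55 = 42849 - 55 = 42794$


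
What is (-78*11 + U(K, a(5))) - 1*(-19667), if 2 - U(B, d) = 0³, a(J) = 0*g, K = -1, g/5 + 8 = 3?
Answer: 18811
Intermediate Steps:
g = -25 (g = -40 + 5*3 = -40 + 15 = -25)
a(J) = 0 (a(J) = 0*(-25) = 0)
U(B, d) = 2 (U(B, d) = 2 - 1*0³ = 2 - 1*0 = 2 + 0 = 2)
(-78*11 + U(K, a(5))) - 1*(-19667) = (-78*11 + 2) - 1*(-19667) = (-858 + 2) + 19667 = -856 + 19667 = 18811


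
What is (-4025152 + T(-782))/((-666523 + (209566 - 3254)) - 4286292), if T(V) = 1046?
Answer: 4024106/4746503 ≈ 0.84780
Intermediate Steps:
(-4025152 + T(-782))/((-666523 + (209566 - 3254)) - 4286292) = (-4025152 + 1046)/((-666523 + (209566 - 3254)) - 4286292) = -4024106/((-666523 + 206312) - 4286292) = -4024106/(-460211 - 4286292) = -4024106/(-4746503) = -4024106*(-1/4746503) = 4024106/4746503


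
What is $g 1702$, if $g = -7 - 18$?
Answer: $-42550$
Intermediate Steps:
$g = -25$ ($g = -7 - 18 = -25$)
$g 1702 = \left(-25\right) 1702 = -42550$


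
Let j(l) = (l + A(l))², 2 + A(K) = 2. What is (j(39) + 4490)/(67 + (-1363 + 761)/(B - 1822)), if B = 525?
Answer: 7796267/87501 ≈ 89.099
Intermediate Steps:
A(K) = 0 (A(K) = -2 + 2 = 0)
j(l) = l² (j(l) = (l + 0)² = l²)
(j(39) + 4490)/(67 + (-1363 + 761)/(B - 1822)) = (39² + 4490)/(67 + (-1363 + 761)/(525 - 1822)) = (1521 + 4490)/(67 - 602/(-1297)) = 6011/(67 - 602*(-1/1297)) = 6011/(67 + 602/1297) = 6011/(87501/1297) = 6011*(1297/87501) = 7796267/87501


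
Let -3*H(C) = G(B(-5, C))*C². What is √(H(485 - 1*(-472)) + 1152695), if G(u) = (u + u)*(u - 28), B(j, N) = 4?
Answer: √59767031 ≈ 7730.9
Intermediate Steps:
G(u) = 2*u*(-28 + u) (G(u) = (2*u)*(-28 + u) = 2*u*(-28 + u))
H(C) = 64*C² (H(C) = -2*4*(-28 + 4)*C²/3 = -2*4*(-24)*C²/3 = -(-64)*C² = 64*C²)
√(H(485 - 1*(-472)) + 1152695) = √(64*(485 - 1*(-472))² + 1152695) = √(64*(485 + 472)² + 1152695) = √(64*957² + 1152695) = √(64*915849 + 1152695) = √(58614336 + 1152695) = √59767031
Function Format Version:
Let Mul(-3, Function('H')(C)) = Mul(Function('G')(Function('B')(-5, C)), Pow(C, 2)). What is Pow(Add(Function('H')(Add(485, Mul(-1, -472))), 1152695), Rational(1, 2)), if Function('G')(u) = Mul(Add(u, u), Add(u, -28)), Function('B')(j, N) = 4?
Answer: Pow(59767031, Rational(1, 2)) ≈ 7730.9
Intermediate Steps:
Function('G')(u) = Mul(2, u, Add(-28, u)) (Function('G')(u) = Mul(Mul(2, u), Add(-28, u)) = Mul(2, u, Add(-28, u)))
Function('H')(C) = Mul(64, Pow(C, 2)) (Function('H')(C) = Mul(Rational(-1, 3), Mul(Mul(2, 4, Add(-28, 4)), Pow(C, 2))) = Mul(Rational(-1, 3), Mul(Mul(2, 4, -24), Pow(C, 2))) = Mul(Rational(-1, 3), Mul(-192, Pow(C, 2))) = Mul(64, Pow(C, 2)))
Pow(Add(Function('H')(Add(485, Mul(-1, -472))), 1152695), Rational(1, 2)) = Pow(Add(Mul(64, Pow(Add(485, Mul(-1, -472)), 2)), 1152695), Rational(1, 2)) = Pow(Add(Mul(64, Pow(Add(485, 472), 2)), 1152695), Rational(1, 2)) = Pow(Add(Mul(64, Pow(957, 2)), 1152695), Rational(1, 2)) = Pow(Add(Mul(64, 915849), 1152695), Rational(1, 2)) = Pow(Add(58614336, 1152695), Rational(1, 2)) = Pow(59767031, Rational(1, 2))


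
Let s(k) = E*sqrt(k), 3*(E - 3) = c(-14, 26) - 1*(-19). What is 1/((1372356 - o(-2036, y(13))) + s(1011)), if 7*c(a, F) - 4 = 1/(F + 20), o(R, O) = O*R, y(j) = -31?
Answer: 135747240160/177725707197118021 - 987574*sqrt(1011)/177725707197118021 ≈ 7.6363e-7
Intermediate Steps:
c(a, F) = 4/7 + 1/(7*(20 + F)) (c(a, F) = 4/7 + 1/(7*(F + 20)) = 4/7 + 1/(7*(20 + F)))
E = 3067/322 (E = 3 + ((81 + 4*26)/(7*(20 + 26)) - 1*(-19))/3 = 3 + ((1/7)*(81 + 104)/46 + 19)/3 = 3 + ((1/7)*(1/46)*185 + 19)/3 = 3 + (185/322 + 19)/3 = 3 + (1/3)*(6303/322) = 3 + 2101/322 = 3067/322 ≈ 9.5248)
s(k) = 3067*sqrt(k)/322
1/((1372356 - o(-2036, y(13))) + s(1011)) = 1/((1372356 - (-31)*(-2036)) + 3067*sqrt(1011)/322) = 1/((1372356 - 1*63116) + 3067*sqrt(1011)/322) = 1/((1372356 - 63116) + 3067*sqrt(1011)/322) = 1/(1309240 + 3067*sqrt(1011)/322)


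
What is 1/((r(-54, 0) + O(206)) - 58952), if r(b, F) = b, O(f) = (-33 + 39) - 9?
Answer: -1/59009 ≈ -1.6947e-5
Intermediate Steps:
O(f) = -3 (O(f) = 6 - 9 = -3)
1/((r(-54, 0) + O(206)) - 58952) = 1/((-54 - 3) - 58952) = 1/(-57 - 58952) = 1/(-59009) = -1/59009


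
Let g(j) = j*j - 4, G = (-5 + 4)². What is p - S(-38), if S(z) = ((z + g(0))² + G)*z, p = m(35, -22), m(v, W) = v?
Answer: 67105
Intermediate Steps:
G = 1 (G = (-1)² = 1)
p = 35
g(j) = -4 + j² (g(j) = j² - 4 = -4 + j²)
S(z) = z*(1 + (-4 + z)²) (S(z) = ((z + (-4 + 0²))² + 1)*z = ((z + (-4 + 0))² + 1)*z = ((z - 4)² + 1)*z = ((-4 + z)² + 1)*z = (1 + (-4 + z)²)*z = z*(1 + (-4 + z)²))
p - S(-38) = 35 - (-38)*(1 + (4 - 1*(-38))²) = 35 - (-38)*(1 + (4 + 38)²) = 35 - (-38)*(1 + 42²) = 35 - (-38)*(1 + 1764) = 35 - (-38)*1765 = 35 - 1*(-67070) = 35 + 67070 = 67105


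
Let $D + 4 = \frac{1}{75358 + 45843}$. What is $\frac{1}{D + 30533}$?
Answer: $\frac{121201}{3700145330} \approx 3.2756 \cdot 10^{-5}$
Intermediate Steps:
$D = - \frac{484803}{121201}$ ($D = -4 + \frac{1}{75358 + 45843} = -4 + \frac{1}{121201} = - \frac{484803}{121201} \approx -4.0$)
$\frac{1}{D + 30533} = \frac{1}{- \frac{484803}{121201} + 30533} = \frac{1}{\frac{3700145330}{121201}} = \frac{121201}{3700145330}$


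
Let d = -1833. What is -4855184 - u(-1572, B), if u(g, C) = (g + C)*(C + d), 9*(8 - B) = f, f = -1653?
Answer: -64086940/9 ≈ -7.1208e+6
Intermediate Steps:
B = 575/3 (B = 8 - ⅑*(-1653) = 8 + 551/3 = 575/3 ≈ 191.67)
u(g, C) = (-1833 + C)*(C + g) (u(g, C) = (g + C)*(C - 1833) = (C + g)*(-1833 + C) = (-1833 + C)*(C + g))
-4855184 - u(-1572, B) = -4855184 - ((575/3)² - 1833*575/3 - 1833*(-1572) + (575/3)*(-1572)) = -4855184 - (330625/9 - 351325 + 2881476 - 301300) = -4855184 - 1*20390284/9 = -4855184 - 20390284/9 = -64086940/9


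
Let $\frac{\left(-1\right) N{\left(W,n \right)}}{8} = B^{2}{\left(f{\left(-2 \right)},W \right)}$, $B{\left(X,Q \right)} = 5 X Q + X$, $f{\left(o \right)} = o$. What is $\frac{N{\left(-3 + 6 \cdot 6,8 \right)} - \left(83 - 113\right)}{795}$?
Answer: $- \frac{881762}{795} \approx -1109.1$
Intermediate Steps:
$B{\left(X,Q \right)} = X + 5 Q X$ ($B{\left(X,Q \right)} = 5 Q X + X = X + 5 Q X$)
$N{\left(W,n \right)} = - 8 \left(-2 - 10 W\right)^{2}$ ($N{\left(W,n \right)} = - 8 \left(- 2 \left(1 + 5 W\right)\right)^{2} = - 8 \left(-2 - 10 W\right)^{2}$)
$\frac{N{\left(-3 + 6 \cdot 6,8 \right)} - \left(83 - 113\right)}{795} = \frac{- 32 \left(1 + 5 \left(-3 + 6 \cdot 6\right)\right)^{2} - \left(83 - 113\right)}{795} = \left(- 32 \left(1 + 5 \left(-3 + 36\right)\right)^{2} - -30\right) \frac{1}{795} = \left(- 32 \left(1 + 5 \cdot 33\right)^{2} + 30\right) \frac{1}{795} = \left(- 32 \left(1 + 165\right)^{2} + 30\right) \frac{1}{795} = \left(- 32 \cdot 166^{2} + 30\right) \frac{1}{795} = \left(\left(-32\right) 27556 + 30\right) \frac{1}{795} = \left(-881792 + 30\right) \frac{1}{795} = \left(-881762\right) \frac{1}{795} = - \frac{881762}{795}$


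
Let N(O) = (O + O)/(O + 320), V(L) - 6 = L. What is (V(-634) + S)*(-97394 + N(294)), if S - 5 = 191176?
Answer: -5697470674192/307 ≈ -1.8559e+10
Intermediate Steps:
S = 191181 (S = 5 + 191176 = 191181)
V(L) = 6 + L
N(O) = 2*O/(320 + O) (N(O) = (2*O)/(320 + O) = 2*O/(320 + O))
(V(-634) + S)*(-97394 + N(294)) = ((6 - 634) + 191181)*(-97394 + 2*294/(320 + 294)) = (-628 + 191181)*(-97394 + 2*294/614) = 190553*(-97394 + 2*294*(1/614)) = 190553*(-97394 + 294/307) = 190553*(-29899664/307) = -5697470674192/307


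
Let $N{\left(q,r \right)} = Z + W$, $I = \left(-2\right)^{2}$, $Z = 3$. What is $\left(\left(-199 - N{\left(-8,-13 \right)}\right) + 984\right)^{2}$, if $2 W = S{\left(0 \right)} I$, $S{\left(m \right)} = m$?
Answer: $611524$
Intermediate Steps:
$I = 4$
$W = 0$ ($W = \frac{0 \cdot 4}{2} = \frac{1}{2} \cdot 0 = 0$)
$N{\left(q,r \right)} = 3$ ($N{\left(q,r \right)} = 3 + 0 = 3$)
$\left(\left(-199 - N{\left(-8,-13 \right)}\right) + 984\right)^{2} = \left(\left(-199 - 3\right) + 984\right)^{2} = \left(-202 + 984\right)^{2} = 782^{2} = 611524$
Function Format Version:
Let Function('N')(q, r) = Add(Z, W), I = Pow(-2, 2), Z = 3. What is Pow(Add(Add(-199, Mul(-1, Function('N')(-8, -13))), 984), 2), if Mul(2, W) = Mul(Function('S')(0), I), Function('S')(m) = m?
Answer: 611524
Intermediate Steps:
I = 4
W = 0 (W = Mul(Rational(1, 2), Mul(0, 4)) = Mul(Rational(1, 2), 0) = 0)
Function('N')(q, r) = 3 (Function('N')(q, r) = Add(3, 0) = 3)
Pow(Add(Add(-199, Mul(-1, Function('N')(-8, -13))), 984), 2) = Pow(Add(Add(-199, Mul(-1, 3)), 984), 2) = Pow(Add(Add(-199, -3), 984), 2) = Pow(Add(-202, 984), 2) = Pow(782, 2) = 611524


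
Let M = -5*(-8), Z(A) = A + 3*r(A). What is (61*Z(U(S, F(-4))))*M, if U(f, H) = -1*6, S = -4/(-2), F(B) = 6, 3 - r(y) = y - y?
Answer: 7320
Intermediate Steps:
r(y) = 3 (r(y) = 3 - (y - y) = 3 - 1*0 = 3 + 0 = 3)
S = 2 (S = -4*(-1/2) = 2)
U(f, H) = -6
Z(A) = 9 + A (Z(A) = A + 3*3 = A + 9 = 9 + A)
M = 40
(61*Z(U(S, F(-4))))*M = (61*(9 - 6))*40 = (61*3)*40 = 183*40 = 7320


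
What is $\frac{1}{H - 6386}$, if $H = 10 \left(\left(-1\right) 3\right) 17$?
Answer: $- \frac{1}{6896} \approx -0.00014501$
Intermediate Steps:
$H = -510$ ($H = 10 \left(-3\right) 17 = \left(-30\right) 17 = -510$)
$\frac{1}{H - 6386} = \frac{1}{-510 - 6386} = \frac{1}{-6896} = - \frac{1}{6896}$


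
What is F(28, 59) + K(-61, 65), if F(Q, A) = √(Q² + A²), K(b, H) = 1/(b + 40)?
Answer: -1/21 + √4265 ≈ 65.259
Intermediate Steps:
K(b, H) = 1/(40 + b)
F(Q, A) = √(A² + Q²)
F(28, 59) + K(-61, 65) = √(59² + 28²) + 1/(40 - 61) = √(3481 + 784) + 1/(-21) = √4265 - 1/21 = -1/21 + √4265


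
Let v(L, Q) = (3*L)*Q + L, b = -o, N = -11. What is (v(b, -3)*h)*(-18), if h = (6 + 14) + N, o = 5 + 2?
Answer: -9072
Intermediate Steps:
o = 7
b = -7 (b = -1*7 = -7)
v(L, Q) = L + 3*L*Q (v(L, Q) = 3*L*Q + L = L + 3*L*Q)
h = 9 (h = (6 + 14) - 11 = 20 - 11 = 9)
(v(b, -3)*h)*(-18) = (-7*(1 + 3*(-3))*9)*(-18) = (-7*(1 - 9)*9)*(-18) = (-7*(-8)*9)*(-18) = (56*9)*(-18) = 504*(-18) = -9072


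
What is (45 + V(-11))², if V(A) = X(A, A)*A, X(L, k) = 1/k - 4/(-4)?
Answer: 1225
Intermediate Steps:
X(L, k) = 1 + 1/k (X(L, k) = 1/k - 4*(-¼) = 1/k + 1 = 1 + 1/k)
V(A) = 1 + A (V(A) = ((1 + A)/A)*A = 1 + A)
(45 + V(-11))² = (45 + (1 - 11))² = (45 - 10)² = 35² = 1225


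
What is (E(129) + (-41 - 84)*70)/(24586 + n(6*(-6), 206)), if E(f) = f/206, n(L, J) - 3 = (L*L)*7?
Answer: -1802371/6934166 ≈ -0.25993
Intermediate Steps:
n(L, J) = 3 + 7*L² (n(L, J) = 3 + (L*L)*7 = 3 + L²*7 = 3 + 7*L²)
E(f) = f/206 (E(f) = f*(1/206) = f/206)
(E(129) + (-41 - 84)*70)/(24586 + n(6*(-6), 206)) = ((1/206)*129 + (-41 - 84)*70)/(24586 + (3 + 7*(6*(-6))²)) = (129/206 - 125*70)/(24586 + (3 + 7*(-36)²)) = (129/206 - 8750)/(24586 + (3 + 7*1296)) = -1802371/(206*(24586 + (3 + 9072))) = -1802371/(206*(24586 + 9075)) = -1802371/206/33661 = -1802371/206*1/33661 = -1802371/6934166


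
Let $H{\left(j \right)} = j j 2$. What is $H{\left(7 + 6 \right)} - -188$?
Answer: $526$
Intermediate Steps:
$H{\left(j \right)} = 2 j^{2}$ ($H{\left(j \right)} = j^{2} \cdot 2 = 2 j^{2}$)
$H{\left(7 + 6 \right)} - -188 = 2 \left(7 + 6\right)^{2} - -188 = 2 \cdot 13^{2} + 188 = 2 \cdot 169 + 188 = 338 + 188 = 526$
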